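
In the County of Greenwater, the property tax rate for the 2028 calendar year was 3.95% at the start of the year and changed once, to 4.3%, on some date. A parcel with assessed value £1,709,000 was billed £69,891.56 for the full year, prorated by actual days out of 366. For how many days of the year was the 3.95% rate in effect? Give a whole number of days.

Let d = days at the first rate; then 366 − d days at the second rate.
£1,709,000 × [3.95%·d + 4.3%·(366−d)] / 366 = £69,891.56
Solving gives d = 220, so the new rate took effect on 8 Aug 2028.

220 days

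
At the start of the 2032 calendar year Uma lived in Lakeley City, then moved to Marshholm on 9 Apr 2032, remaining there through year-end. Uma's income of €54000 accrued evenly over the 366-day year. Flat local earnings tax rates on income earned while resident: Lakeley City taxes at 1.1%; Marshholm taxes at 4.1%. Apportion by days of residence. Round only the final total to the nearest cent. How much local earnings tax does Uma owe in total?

Lakeley City, 1 Jan – 8 Apr 2032: 99 days → €54000 × 1.1% × 99/366 = €160.6721
Marshholm, 9 Apr – 31 Dec 2032: 267 days → €54000 × 4.1% × 267/366 = €1615.1311
Total = €1775.8033

€1775.80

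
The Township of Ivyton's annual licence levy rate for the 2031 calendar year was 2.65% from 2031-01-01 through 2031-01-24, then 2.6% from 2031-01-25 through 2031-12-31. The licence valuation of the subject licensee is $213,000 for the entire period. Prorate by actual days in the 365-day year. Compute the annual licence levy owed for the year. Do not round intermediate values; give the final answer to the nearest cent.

$5,545.00

2031-01-01 to 2031-01-24: 24 days at 2.65% → $213,000 × 2.65% × 24/365 = $371.1452
2031-01-25 to 2031-12-31: 341 days at 2.6% → $213,000 × 2.6% × 341/365 = $5,173.8575
Total = $5,545.0027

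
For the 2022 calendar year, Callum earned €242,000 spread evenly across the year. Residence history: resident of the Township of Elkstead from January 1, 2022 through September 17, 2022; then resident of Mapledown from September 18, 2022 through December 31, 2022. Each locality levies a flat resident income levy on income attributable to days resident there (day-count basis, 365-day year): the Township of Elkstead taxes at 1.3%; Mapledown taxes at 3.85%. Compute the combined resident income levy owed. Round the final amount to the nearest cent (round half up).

€4,921.22

The Township of Elkstead, January 1 – September 17, 2022: 260 days → €242,000 × 1.3% × 260/365 = €2,240.9863
Mapledown, September 18 – December 31, 2022: 105 days → €242,000 × 3.85% × 105/365 = €2,680.2329
Total = €4,921.2192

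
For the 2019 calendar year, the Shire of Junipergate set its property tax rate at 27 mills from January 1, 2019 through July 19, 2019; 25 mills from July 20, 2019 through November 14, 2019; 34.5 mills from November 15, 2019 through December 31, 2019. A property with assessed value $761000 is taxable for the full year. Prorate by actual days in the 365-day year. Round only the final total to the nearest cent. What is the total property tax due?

$20789.89

January 1 – July 19, 2019: 200 days at 27 mills → $761000 × 2.7% × 200/365 = $11258.6301
July 20 – November 14, 2019: 118 days at 25 mills → $761000 × 2.5% × 118/365 = $6150.5479
November 15 – December 31, 2019: 47 days at 34.5 mills → $761000 × 3.45% × 47/365 = $3380.7164
Total = $20789.8945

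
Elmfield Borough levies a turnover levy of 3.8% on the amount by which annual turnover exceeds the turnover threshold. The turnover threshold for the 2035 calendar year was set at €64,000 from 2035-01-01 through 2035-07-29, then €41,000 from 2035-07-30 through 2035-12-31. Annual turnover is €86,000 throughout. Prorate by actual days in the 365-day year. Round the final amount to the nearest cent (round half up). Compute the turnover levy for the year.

€1,207.15

2035-01-01 to 2035-07-29: 210 days, exemption €64,000 → (€86,000 − €64,000) × 3.8% × 210/365 = €480.9863
2035-07-30 to 2035-12-31: 155 days, exemption €41,000 → (€86,000 − €41,000) × 3.8% × 155/365 = €726.1644
Total = €1,207.1507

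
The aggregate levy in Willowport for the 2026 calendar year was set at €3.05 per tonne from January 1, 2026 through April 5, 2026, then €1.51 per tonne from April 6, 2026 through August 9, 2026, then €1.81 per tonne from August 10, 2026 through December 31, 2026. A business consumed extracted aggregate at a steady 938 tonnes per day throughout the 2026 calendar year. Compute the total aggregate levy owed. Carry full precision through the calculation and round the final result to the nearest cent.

January 1 – April 5, 2026: 95 days × 938 tonnes/day = 89,110 tonnes at €3.05/tonne → €271,785.50
April 6 – August 9, 2026: 126 days × 938 tonnes/day = 118,188 tonnes at €1.51/tonne → €178,463.88
August 10 – December 31, 2026: 144 days × 938 tonnes/day = 135,072 tonnes at €1.81/tonne → €244,480.32

€694,729.70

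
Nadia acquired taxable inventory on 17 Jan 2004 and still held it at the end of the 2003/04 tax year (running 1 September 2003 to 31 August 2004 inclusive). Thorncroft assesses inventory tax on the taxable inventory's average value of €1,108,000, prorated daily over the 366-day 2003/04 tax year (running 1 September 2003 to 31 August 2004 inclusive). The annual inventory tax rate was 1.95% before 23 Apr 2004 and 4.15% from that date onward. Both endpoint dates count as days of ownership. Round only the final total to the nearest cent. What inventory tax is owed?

€22,184.22

17 Jan – 22 Apr 2004: 97 days at 1.95% → €1,108,000 × 1.95% × 97/366 = €5,726.1803
23 Apr – 31 Aug 2004: 131 days at 4.15% → €1,108,000 × 4.15% × 131/366 = €16,458.0383
Total = €22,184.2186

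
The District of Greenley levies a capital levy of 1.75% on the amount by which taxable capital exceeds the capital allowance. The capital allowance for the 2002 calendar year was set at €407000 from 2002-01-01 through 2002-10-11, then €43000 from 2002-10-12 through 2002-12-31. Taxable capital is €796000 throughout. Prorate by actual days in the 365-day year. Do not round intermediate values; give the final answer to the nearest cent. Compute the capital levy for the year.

€8221.12

2002-01-01 to 2002-10-11: 284 days, exemption €407000 → (€796000 − €407000) × 1.75% × 284/365 = €5296.7945
2002-10-12 to 2002-12-31: 81 days, exemption €43000 → (€796000 − €43000) × 1.75% × 81/365 = €2924.3219
Total = €8221.1164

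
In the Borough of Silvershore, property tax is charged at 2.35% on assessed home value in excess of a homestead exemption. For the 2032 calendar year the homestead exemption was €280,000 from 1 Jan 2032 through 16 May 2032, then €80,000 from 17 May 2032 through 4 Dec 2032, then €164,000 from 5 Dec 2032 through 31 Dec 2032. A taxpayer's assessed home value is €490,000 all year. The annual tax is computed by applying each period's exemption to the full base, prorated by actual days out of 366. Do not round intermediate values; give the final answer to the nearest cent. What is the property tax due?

€7,730.09

1 Jan – 16 May 2032: 137 days, exemption €280,000 → (€490,000 − €280,000) × 2.35% × 137/366 = €1,847.2541
17 May – 4 Dec 2032: 202 days, exemption €80,000 → (€490,000 − €80,000) × 2.35% × 202/366 = €5,317.6776
5 Dec – 31 Dec 2032: 27 days, exemption €164,000 → (€490,000 − €164,000) × 2.35% × 27/366 = €565.1557
Total = €7,730.0874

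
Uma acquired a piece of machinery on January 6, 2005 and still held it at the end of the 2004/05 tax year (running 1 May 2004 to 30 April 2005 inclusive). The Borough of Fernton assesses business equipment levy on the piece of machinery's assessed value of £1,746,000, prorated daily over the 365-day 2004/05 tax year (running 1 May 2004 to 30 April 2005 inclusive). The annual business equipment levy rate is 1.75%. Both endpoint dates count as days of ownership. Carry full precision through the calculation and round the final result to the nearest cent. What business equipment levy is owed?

Days held (January 6 – April 30, 2005): 115 out of 365
Tax = £1,746,000 × 1.75% × 115/365 = £9,626.9178

£9,626.92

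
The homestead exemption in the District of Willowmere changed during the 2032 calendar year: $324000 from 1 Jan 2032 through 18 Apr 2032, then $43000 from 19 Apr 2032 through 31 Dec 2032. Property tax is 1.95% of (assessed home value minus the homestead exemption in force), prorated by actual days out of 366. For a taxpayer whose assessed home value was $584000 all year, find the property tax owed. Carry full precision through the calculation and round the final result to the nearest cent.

1 Jan – 18 Apr 2032: 109 days, exemption $324000 → ($584000 − $324000) × 1.95% × 109/366 = $1509.9180
19 Apr – 31 Dec 2032: 257 days, exemption $43000 → ($584000 − $43000) × 1.95% × 257/366 = $7407.7090
Total = $8917.6270

$8917.63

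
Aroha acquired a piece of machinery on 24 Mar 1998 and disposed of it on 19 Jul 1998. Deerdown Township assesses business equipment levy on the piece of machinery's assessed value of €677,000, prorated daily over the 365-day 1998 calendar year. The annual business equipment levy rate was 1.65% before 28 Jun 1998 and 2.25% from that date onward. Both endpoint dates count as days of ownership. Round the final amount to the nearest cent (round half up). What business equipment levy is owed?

24 Mar – 27 Jun 1998: 96 days at 1.65% → €677,000 × 1.65% × 96/365 = €2,937.9945
28 Jun – 19 Jul 1998: 22 days at 2.25% → €677,000 × 2.25% × 22/365 = €918.1233
Total = €3,856.1178

€3,856.12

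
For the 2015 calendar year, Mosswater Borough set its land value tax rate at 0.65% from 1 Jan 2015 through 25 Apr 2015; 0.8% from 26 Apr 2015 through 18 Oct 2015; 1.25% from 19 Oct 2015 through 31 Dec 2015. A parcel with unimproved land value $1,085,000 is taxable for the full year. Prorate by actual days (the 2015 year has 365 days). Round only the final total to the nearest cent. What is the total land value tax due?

$9,157.10

1 Jan – 25 Apr 2015: 115 days at 0.65% → $1,085,000 × 0.65% × 115/365 = $2,222.0205
26 Apr – 18 Oct 2015: 176 days at 0.8% → $1,085,000 × 0.8% × 176/365 = $4,185.4247
19 Oct – 31 Dec 2015: 74 days at 1.25% → $1,085,000 × 1.25% × 74/365 = $2,749.6575
Total = $9,157.1027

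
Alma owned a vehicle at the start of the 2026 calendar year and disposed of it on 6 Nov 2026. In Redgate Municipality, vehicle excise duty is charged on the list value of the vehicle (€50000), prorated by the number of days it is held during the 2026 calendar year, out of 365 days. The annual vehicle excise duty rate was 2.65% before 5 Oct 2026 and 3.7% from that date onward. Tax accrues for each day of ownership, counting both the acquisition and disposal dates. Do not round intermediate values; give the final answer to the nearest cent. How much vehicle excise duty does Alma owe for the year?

1 Jan – 4 Oct 2026: 277 days at 2.65% → €50000 × 2.65% × 277/365 = €1005.5479
5 Oct – 6 Nov 2026: 33 days at 3.7% → €50000 × 3.7% × 33/365 = €167.2603
Total = €1172.8082

€1172.81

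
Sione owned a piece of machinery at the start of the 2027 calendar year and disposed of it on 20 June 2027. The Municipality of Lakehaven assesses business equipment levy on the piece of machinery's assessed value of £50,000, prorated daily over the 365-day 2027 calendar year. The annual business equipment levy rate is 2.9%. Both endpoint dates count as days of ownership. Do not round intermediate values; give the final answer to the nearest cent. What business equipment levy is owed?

£679.32

Days held (1 January – 20 June 2027): 171 out of 365
Tax = £50,000 × 2.9% × 171/365 = £679.3151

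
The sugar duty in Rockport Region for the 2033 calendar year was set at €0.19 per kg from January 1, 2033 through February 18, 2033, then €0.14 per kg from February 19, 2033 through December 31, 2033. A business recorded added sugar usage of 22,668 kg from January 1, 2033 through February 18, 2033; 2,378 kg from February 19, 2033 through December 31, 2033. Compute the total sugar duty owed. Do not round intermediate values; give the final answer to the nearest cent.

January 1 – February 18, 2033: 22,668 kg at €0.19/kg → €4306.92
February 19 – December 31, 2033: 2,378 kg at €0.14/kg → €332.92

€4639.84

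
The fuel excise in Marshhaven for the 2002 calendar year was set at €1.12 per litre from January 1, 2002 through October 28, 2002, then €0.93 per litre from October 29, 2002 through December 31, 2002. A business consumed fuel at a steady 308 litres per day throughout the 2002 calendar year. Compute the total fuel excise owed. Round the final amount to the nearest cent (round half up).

January 1 – October 28, 2002: 301 days × 308 litres/day = 92,708 litres at €1.12/litre → €103832.96
October 29 – December 31, 2002: 64 days × 308 litres/day = 19,712 litres at €0.93/litre → €18332.16

€122165.12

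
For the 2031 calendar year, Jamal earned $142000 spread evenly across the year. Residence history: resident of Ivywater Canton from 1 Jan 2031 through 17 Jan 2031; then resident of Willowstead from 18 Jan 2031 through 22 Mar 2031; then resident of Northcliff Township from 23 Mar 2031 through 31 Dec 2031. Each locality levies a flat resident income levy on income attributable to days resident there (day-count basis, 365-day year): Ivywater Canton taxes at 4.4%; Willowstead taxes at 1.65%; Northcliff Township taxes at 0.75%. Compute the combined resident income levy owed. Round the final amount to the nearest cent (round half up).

Ivywater Canton, 1 Jan – 17 Jan 2031: 17 days → $142000 × 4.4% × 17/365 = $291.0027
Willowstead, 18 Jan – 22 Mar 2031: 64 days → $142000 × 1.65% × 64/365 = $410.8274
Northcliff Township, 23 Mar – 31 Dec 2031: 284 days → $142000 × 0.75% × 284/365 = $828.6575
Total = $1530.4877

$1530.49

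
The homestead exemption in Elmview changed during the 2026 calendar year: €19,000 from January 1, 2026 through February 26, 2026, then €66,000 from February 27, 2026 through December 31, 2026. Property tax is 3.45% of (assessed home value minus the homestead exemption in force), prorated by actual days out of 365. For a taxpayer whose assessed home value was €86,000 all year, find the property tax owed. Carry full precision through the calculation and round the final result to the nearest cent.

€943.22

January 1 – February 26, 2026: 57 days, exemption €19,000 → (€86,000 − €19,000) × 3.45% × 57/365 = €360.9740
February 27 – December 31, 2026: 308 days, exemption €66,000 → (€86,000 − €66,000) × 3.45% × 308/365 = €582.2466
Total = €943.2205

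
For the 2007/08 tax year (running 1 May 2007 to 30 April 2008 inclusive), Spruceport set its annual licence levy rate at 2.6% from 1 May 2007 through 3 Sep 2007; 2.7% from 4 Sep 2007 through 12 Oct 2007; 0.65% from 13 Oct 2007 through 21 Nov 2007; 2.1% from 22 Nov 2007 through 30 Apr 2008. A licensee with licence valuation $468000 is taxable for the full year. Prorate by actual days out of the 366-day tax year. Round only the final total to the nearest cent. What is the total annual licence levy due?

1 May – 3 Sep 2007: 126 days at 2.6% → $468000 × 2.6% × 126/366 = $4188.9836
4 Sep – 12 Oct 2007: 39 days at 2.7% → $468000 × 2.7% × 39/366 = $1346.4590
13 Oct – 21 Nov 2007: 40 days at 0.65% → $468000 × 0.65% × 40/366 = $332.4590
22 Nov 2007 – 30 Apr 2008: 161 days at 2.1% → $468000 × 2.1% × 161/366 = $4323.2459
Total = $10191.1475

$10191.15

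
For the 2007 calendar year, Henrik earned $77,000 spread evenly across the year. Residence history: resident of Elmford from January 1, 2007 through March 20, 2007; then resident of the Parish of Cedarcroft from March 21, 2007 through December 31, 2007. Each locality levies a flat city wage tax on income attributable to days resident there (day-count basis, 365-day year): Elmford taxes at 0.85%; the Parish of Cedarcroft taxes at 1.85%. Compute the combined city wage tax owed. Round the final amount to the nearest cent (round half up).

Elmford, January 1 – March 20, 2007: 79 days → $77,000 × 0.85% × 79/365 = $141.6589
The Parish of Cedarcroft, March 21 – December 31, 2007: 286 days → $77,000 × 1.85% × 286/365 = $1,116.1836
Total = $1,257.8425

$1,257.84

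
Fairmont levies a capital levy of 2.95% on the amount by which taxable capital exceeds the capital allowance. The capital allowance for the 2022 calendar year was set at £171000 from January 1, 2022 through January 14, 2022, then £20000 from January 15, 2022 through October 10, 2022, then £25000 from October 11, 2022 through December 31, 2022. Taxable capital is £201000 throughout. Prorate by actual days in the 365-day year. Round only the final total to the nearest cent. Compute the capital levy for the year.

January 1 – January 14, 2022: 14 days, exemption £171000 → (£201000 − £171000) × 2.95% × 14/365 = £33.9452
January 15 – October 10, 2022: 269 days, exemption £20000 → (£201000 − £20000) × 2.95% × 269/365 = £3935.1384
October 11 – December 31, 2022: 82 days, exemption £25000 → (£201000 − £25000) × 2.95% × 82/365 = £1166.4219
Total = £5135.5055

£5135.51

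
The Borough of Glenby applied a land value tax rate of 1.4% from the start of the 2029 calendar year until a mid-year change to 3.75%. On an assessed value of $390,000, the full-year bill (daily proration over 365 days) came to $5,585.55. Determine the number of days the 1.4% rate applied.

Let d = days at the first rate; then 365 − d days at the second rate.
$390,000 × [1.4%·d + 3.75%·(365−d)] / 365 = $5,585.55
Solving gives d = 360, so the new rate took effect on 27 Dec 2029.

360 days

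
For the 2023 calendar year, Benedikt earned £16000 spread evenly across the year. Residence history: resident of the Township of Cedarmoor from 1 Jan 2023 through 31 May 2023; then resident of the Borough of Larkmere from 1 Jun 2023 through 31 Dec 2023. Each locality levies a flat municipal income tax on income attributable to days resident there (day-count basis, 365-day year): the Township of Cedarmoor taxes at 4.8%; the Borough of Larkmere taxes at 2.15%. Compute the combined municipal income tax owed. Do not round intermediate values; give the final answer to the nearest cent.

£519.41

The Township of Cedarmoor, 1 Jan – 31 May 2023: 151 days → £16000 × 4.8% × 151/365 = £317.7205
The Borough of Larkmere, 1 Jun – 31 Dec 2023: 214 days → £16000 × 2.15% × 214/365 = £201.6877
Total = £519.4082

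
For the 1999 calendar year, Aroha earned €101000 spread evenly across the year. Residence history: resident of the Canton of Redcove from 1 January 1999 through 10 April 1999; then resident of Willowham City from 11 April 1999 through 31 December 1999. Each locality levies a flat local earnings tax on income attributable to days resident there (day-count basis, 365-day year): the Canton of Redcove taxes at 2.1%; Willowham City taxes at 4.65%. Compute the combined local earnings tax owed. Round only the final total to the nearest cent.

€3990.88

The Canton of Redcove, 1 January – 10 April 1999: 100 days → €101000 × 2.1% × 100/365 = €581.0959
Willowham City, 11 April – 31 December 1999: 265 days → €101000 × 4.65% × 265/365 = €3409.7877
Total = €3990.8836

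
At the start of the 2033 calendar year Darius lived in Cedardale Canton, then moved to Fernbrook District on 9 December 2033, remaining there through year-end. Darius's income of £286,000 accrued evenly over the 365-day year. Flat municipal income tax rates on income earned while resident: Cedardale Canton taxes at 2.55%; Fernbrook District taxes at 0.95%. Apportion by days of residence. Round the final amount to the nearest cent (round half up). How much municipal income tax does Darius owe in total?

£7,004.65

Cedardale Canton, 1 January – 8 December 2033: 342 days → £286,000 × 2.55% × 342/365 = £6,833.4411
Fernbrook District, 9 December – 31 December 2033: 23 days → £286,000 × 0.95% × 23/365 = £171.2082
Total = £7,004.6493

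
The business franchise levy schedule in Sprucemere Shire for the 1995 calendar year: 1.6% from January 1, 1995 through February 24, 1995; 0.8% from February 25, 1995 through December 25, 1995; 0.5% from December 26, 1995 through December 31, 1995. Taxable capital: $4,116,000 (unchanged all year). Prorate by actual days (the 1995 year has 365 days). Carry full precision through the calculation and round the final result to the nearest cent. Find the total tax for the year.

$37,686.77

January 1 – February 24, 1995: 55 days at 1.6% → $4,116,000 × 1.6% × 55/365 = $9,923.5068
February 25 – December 25, 1995: 304 days at 0.8% → $4,116,000 × 0.8% × 304/365 = $27,424.9644
December 26 – December 31, 1995: 6 days at 0.5% → $4,116,000 × 0.5% × 6/365 = $338.3014
Total = $37,686.7726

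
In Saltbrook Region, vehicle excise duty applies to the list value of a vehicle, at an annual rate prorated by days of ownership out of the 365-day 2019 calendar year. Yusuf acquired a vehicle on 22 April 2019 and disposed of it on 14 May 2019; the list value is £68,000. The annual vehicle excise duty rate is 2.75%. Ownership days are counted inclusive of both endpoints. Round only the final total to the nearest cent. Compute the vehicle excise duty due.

Days held (22 April – 14 May 2019): 23 out of 365
Tax = £68,000 × 2.75% × 23/365 = £117.8356

£117.84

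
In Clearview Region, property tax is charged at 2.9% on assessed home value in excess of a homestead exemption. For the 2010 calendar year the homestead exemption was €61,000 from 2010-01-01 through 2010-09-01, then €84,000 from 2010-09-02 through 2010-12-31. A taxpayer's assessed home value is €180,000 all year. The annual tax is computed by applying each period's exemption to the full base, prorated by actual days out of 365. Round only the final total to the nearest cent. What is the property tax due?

2010-01-01 to 2010-09-01: 244 days, exemption €61,000 → (€180,000 − €61,000) × 2.9% × 244/365 = €2,306.9699
2010-09-02 to 2010-12-31: 121 days, exemption €84,000 → (€180,000 − €84,000) × 2.9% × 121/365 = €922.9151
Total = €3,229.8849

€3,229.88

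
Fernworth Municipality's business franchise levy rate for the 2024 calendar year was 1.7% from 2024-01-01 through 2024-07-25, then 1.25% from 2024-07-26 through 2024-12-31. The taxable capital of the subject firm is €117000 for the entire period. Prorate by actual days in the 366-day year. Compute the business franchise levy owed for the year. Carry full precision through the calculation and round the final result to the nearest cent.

€1760.27

2024-01-01 to 2024-07-25: 207 days at 1.7% → €117000 × 1.7% × 207/366 = €1124.9262
2024-07-26 to 2024-12-31: 159 days at 1.25% → €117000 × 1.25% × 159/366 = €635.3484
Total = €1760.2746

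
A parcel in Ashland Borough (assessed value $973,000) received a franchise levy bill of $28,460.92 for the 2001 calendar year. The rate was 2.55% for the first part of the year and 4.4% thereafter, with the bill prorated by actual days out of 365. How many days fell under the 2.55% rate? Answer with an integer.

291 days

Let d = days at the first rate; then 365 − d days at the second rate.
$973,000 × [2.55%·d + 4.4%·(365−d)] / 365 = $28,460.92
Solving gives d = 291, so the new rate took effect on 19 Oct 2001.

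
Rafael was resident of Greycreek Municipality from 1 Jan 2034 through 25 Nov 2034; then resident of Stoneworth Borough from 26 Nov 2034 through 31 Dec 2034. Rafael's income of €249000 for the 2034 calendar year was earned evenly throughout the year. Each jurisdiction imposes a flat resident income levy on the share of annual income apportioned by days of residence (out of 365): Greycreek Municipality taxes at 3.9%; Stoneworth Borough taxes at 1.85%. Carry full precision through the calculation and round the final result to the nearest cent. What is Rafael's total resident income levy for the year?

€9207.54

Greycreek Municipality, 1 Jan – 25 Nov 2034: 329 days → €249000 × 3.9% × 329/365 = €8753.2027
Stoneworth Borough, 26 Nov – 31 Dec 2034: 36 days → €249000 × 1.85% × 36/365 = €454.3397
Total = €9207.5425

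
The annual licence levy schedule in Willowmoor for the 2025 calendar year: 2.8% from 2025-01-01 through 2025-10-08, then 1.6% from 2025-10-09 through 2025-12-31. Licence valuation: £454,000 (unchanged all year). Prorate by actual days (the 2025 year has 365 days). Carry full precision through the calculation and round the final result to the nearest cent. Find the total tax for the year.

£11,458.21

2025-01-01 to 2025-10-08: 281 days at 2.8% → £454,000 × 2.8% × 281/365 = £9,786.4986
2025-10-09 to 2025-12-31: 84 days at 1.6% → £454,000 × 1.6% × 84/365 = £1,671.7151
Total = £11,458.2137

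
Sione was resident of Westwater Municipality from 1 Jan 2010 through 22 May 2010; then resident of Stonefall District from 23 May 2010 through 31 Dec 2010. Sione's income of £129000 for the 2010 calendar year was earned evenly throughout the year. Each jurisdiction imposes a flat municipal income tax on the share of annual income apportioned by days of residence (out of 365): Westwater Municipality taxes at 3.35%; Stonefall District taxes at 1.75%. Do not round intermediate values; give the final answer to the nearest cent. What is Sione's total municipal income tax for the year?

Westwater Municipality, 1 Jan – 22 May 2010: 142 days → £129000 × 3.35% × 142/365 = £1681.2411
Stonefall District, 23 May – 31 Dec 2010: 223 days → £129000 × 1.75% × 223/365 = £1379.2397
Total = £3060.4808

£3060.48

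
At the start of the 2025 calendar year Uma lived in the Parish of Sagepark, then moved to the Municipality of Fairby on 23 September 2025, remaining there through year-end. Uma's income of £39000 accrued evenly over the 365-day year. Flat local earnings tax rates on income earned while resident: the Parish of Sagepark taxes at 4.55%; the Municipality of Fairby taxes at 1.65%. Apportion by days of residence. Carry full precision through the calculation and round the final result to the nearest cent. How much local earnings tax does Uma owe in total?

£1464.64

The Parish of Sagepark, 1 January – 22 September 2025: 265 days → £39000 × 4.55% × 265/365 = £1288.3356
The Municipality of Fairby, 23 September – 31 December 2025: 100 days → £39000 × 1.65% × 100/365 = £176.3014
Total = £1464.6370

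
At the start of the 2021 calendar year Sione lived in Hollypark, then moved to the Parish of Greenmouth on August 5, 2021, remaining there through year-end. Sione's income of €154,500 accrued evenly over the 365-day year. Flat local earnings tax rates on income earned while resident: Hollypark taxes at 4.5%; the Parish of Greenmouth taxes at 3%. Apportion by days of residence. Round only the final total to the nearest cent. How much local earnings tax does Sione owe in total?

Hollypark, January 1 – August 4, 2021: 216 days → €154,500 × 4.5% × 216/365 = €4,114.3562
The Parish of Greenmouth, August 5 – December 31, 2021: 149 days → €154,500 × 3% × 149/365 = €1,892.0959
Total = €6,006.4521

€6,006.45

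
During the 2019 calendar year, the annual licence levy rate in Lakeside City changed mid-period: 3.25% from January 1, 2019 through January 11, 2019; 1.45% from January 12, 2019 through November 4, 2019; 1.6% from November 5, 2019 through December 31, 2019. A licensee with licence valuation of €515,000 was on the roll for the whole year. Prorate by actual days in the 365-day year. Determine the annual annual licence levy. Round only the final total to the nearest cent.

€7,867.51

January 1 – January 11, 2019: 11 days at 3.25% → €515,000 × 3.25% × 11/365 = €504.4178
January 12 – November 4, 2019: 297 days at 1.45% → €515,000 × 1.45% × 297/365 = €6,076.2945
November 5 – December 31, 2019: 57 days at 1.6% → €515,000 × 1.6% × 57/365 = €1,286.7945
Total = €7,867.5068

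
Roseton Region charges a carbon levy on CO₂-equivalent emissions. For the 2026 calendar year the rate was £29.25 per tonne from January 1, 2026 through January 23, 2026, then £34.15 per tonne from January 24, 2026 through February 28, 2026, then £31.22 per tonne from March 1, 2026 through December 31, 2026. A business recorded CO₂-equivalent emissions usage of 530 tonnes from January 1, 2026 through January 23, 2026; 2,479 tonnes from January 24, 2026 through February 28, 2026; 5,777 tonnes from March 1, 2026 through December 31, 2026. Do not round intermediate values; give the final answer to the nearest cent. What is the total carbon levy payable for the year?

£280,518.29

January 1 – January 23, 2026: 530 tonnes at £29.25/tonne → £15,502.50
January 24 – February 28, 2026: 2,479 tonnes at £34.15/tonne → £84,657.85
March 1 – December 31, 2026: 5,777 tonnes at £31.22/tonne → £180,357.94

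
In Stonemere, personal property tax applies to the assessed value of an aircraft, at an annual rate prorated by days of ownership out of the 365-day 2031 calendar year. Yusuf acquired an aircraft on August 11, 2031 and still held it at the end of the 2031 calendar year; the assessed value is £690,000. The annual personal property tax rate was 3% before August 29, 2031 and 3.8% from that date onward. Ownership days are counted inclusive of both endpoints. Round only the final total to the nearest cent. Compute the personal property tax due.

£10,000.27

August 11 – August 28, 2031: 18 days at 3% → £690,000 × 3% × 18/365 = £1,020.8219
August 29 – December 31, 2031: 125 days at 3.8% → £690,000 × 3.8% × 125/365 = £8,979.4521
Total = £10,000.2740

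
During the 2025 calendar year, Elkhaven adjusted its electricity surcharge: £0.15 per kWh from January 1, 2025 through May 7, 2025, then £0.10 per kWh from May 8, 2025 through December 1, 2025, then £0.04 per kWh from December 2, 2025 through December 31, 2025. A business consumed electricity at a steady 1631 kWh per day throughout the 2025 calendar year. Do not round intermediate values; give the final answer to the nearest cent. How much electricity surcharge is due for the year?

£66,952.55

January 1 – May 7, 2025: 127 days × 1631 kWh/day = 207,137 kWh at £0.15/kWh → £31,070.55
May 8 – December 1, 2025: 208 days × 1631 kWh/day = 339,248 kWh at £0.10/kWh → £33,924.80
December 2 – December 31, 2025: 30 days × 1631 kWh/day = 48,930 kWh at £0.04/kWh → £1,957.20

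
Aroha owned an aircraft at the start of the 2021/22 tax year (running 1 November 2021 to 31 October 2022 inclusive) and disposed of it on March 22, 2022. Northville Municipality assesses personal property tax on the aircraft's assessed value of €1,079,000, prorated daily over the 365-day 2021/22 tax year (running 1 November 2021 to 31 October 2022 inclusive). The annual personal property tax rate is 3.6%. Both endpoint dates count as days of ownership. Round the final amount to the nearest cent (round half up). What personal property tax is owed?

Days held (November 1, 2021 – March 22, 2022): 142 out of 365
Tax = €1,079,000 × 3.6% × 142/365 = €15,111.9123

€15,111.91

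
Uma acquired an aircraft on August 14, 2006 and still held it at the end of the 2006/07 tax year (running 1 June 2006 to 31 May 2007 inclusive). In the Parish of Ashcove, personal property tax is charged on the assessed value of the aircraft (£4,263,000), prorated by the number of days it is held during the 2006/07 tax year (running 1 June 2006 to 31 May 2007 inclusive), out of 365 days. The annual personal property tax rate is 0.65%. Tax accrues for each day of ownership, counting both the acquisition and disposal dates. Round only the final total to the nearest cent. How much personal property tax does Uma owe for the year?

£22,091.68

Days held (August 14, 2006 – May 31, 2007): 291 out of 365
Tax = £4,263,000 × 0.65% × 291/365 = £22,091.6836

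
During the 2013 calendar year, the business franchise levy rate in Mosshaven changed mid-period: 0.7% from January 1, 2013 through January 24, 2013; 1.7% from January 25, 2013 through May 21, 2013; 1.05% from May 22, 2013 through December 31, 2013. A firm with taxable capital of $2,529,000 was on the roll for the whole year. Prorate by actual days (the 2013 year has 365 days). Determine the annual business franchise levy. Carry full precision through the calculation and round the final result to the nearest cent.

$31,241.81

January 1 – January 24, 2013: 24 days at 0.7% → $2,529,000 × 0.7% × 24/365 = $1,164.0329
January 25 – May 21, 2013: 117 days at 1.7% → $2,529,000 × 1.7% × 117/365 = $13,781.3178
May 22 – December 31, 2013: 224 days at 1.05% → $2,529,000 × 1.05% × 224/365 = $16,296.4603
Total = $31,241.8110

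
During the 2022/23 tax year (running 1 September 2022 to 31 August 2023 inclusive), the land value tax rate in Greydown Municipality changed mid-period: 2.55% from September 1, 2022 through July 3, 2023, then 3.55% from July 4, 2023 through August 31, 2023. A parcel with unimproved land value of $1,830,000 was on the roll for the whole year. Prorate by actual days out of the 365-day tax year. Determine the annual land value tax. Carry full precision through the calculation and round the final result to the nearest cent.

$49,623.08

September 1, 2022 – July 3, 2023: 306 days at 2.55% → $1,830,000 × 2.55% × 306/365 = $39,121.8904
July 4 – August 31, 2023: 59 days at 3.55% → $1,830,000 × 3.55% × 59/365 = $10,501.1918
Total = $49,623.0822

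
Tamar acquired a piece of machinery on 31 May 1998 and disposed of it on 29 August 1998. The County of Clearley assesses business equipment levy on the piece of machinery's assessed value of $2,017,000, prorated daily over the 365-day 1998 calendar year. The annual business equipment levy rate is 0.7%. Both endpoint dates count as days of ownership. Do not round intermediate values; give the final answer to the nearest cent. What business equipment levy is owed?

Days held (31 May – 29 August 1998): 91 out of 365
Tax = $2,017,000 × 0.7% × 91/365 = $3,520.0795

$3,520.08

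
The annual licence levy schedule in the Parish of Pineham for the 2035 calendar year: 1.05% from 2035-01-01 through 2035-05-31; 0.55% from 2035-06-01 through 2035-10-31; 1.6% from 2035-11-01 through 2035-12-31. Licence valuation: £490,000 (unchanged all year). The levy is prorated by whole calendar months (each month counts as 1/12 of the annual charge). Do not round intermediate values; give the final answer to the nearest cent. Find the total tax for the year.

2035-01-01 to 2035-05-31: 5 months at 1.05% → £490,000 × 1.05% × 5/12 = £2,143.7500
2035-06-01 to 2035-10-31: 5 months at 0.55% → £490,000 × 0.55% × 5/12 = £1,122.9167
2035-11-01 to 2035-12-31: 2 months at 1.6% → £490,000 × 1.6% × 2/12 = £1,306.6667
Total = £4,573.3333

£4,573.33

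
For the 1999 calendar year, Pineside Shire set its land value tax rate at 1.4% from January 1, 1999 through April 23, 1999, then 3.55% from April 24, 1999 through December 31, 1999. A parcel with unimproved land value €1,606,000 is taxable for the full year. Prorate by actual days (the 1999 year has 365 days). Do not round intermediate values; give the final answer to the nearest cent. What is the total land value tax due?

€46,323.20

January 1 – April 23, 1999: 113 days at 1.4% → €1,606,000 × 1.4% × 113/365 = €6,960.8000
April 24 – December 31, 1999: 252 days at 3.55% → €1,606,000 × 3.55% × 252/365 = €39,362.4000
Total = €46,323.2000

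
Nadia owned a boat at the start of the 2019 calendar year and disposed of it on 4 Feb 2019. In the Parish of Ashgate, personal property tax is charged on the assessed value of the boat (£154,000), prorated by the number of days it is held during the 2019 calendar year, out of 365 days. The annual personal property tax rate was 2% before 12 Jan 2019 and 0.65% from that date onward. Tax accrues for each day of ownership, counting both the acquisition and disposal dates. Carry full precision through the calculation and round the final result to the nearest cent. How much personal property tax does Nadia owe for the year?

1 Jan – 11 Jan 2019: 11 days at 2% → £154,000 × 2% × 11/365 = £92.8219
12 Jan – 4 Feb 2019: 24 days at 0.65% → £154,000 × 0.65% × 24/365 = £65.8192
Total = £158.6411

£158.64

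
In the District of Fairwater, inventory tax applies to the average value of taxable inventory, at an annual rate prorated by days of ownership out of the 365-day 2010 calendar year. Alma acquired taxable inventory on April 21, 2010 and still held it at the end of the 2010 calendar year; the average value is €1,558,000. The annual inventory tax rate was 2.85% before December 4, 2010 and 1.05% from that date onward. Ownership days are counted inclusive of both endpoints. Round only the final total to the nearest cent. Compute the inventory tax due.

April 21 – December 3, 2010: 227 days at 2.85% → €1,558,000 × 2.85% × 227/365 = €27,615.0164
December 4 – December 31, 2010: 28 days at 1.05% → €1,558,000 × 1.05% × 28/365 = €1,254.9370
Total = €28,869.9534

€28,869.95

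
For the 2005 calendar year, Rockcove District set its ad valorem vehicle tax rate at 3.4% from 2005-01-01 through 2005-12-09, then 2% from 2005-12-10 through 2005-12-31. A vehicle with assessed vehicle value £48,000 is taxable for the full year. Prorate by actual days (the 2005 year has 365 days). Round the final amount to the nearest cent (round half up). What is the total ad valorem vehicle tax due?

2005-01-01 to 2005-12-09: 343 days at 3.4% → £48,000 × 3.4% × 343/365 = £1,533.6329
2005-12-10 to 2005-12-31: 22 days at 2% → £48,000 × 2% × 22/365 = £57.8630
Total = £1,591.4959

£1,591.50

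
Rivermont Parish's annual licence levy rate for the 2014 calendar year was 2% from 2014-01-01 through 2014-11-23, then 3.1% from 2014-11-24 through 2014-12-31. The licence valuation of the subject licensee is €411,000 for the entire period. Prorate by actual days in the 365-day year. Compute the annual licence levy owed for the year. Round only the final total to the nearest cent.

€8,690.68

2014-01-01 to 2014-11-23: 327 days at 2% → €411,000 × 2% × 327/365 = €7,364.2192
2014-11-24 to 2014-12-31: 38 days at 3.1% → €411,000 × 3.1% × 38/365 = €1,326.4603
Total = €8,690.6795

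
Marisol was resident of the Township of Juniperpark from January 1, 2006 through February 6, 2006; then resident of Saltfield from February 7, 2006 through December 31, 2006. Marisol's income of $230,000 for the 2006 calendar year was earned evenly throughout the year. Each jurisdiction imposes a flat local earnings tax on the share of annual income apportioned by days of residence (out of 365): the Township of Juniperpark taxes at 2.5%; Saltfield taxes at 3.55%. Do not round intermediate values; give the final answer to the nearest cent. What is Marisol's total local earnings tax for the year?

The Township of Juniperpark, January 1 – February 6, 2006: 37 days → $230,000 × 2.5% × 37/365 = $582.8767
Saltfield, February 7 – December 31, 2006: 328 days → $230,000 × 3.55% × 328/365 = $7,337.3151
Total = $7,920.1918

$7,920.19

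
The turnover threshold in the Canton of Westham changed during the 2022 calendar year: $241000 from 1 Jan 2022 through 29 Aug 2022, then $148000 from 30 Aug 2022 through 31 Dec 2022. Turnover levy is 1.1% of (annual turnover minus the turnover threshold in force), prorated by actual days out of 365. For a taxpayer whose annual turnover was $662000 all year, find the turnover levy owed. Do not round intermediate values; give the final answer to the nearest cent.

$4978.54

1 Jan – 29 Aug 2022: 241 days, exemption $241000 → ($662000 − $241000) × 1.1% × 241/365 = $3057.7288
30 Aug – 31 Dec 2022: 124 days, exemption $148000 → ($662000 − $148000) × 1.1% × 124/365 = $1920.8110
Total = $4978.5397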